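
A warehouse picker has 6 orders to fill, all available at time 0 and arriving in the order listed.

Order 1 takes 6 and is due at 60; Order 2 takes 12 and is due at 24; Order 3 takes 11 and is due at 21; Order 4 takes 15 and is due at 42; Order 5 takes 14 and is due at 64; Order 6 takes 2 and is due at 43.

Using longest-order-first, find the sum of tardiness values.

LPT (decreasing processing time): Order 4 Order 5 Order 2 Order 3 Order 1 Order 6.
Order 4: 0→15, due 42, tardiness 0
Order 5: 15→29, due 64, tardiness 0
Order 2: 29→41, due 24, tardiness 17
Order 3: 41→52, due 21, tardiness 31
Order 1: 52→58, due 60, tardiness 0
Order 6: 58→60, due 43, tardiness 17
Sum = 0+0+17+31+0+17 = 65.

65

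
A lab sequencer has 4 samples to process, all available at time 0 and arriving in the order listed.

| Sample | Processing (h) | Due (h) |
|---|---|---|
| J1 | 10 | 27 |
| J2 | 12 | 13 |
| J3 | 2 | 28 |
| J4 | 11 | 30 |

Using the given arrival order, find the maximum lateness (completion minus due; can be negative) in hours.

9

FIFO (arrival order): J1 J2 J3 J4.
J1: 0→10, due 27, lateness -17
J2: 10→22, due 13, lateness 9
J3: 22→24, due 28, lateness -4
J4: 24→35, due 30, lateness 5
Maximum = 9.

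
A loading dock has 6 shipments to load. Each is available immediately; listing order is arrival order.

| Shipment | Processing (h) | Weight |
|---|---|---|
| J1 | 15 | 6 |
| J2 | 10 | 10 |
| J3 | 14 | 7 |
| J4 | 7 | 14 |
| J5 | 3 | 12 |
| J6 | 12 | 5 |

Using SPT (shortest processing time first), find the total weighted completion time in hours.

SPT (increasing processing time): J5 J4 J2 J6 J3 J1.
J5: finishes 3, weight 12, w·C = 36
J4: finishes 10, weight 14, w·C = 140
J2: finishes 20, weight 10, w·C = 200
J6: finishes 32, weight 5, w·C = 160
J3: finishes 46, weight 7, w·C = 322
J1: finishes 61, weight 6, w·C = 366
Sum = 36+140+200+160+322+366 = 1224.

1224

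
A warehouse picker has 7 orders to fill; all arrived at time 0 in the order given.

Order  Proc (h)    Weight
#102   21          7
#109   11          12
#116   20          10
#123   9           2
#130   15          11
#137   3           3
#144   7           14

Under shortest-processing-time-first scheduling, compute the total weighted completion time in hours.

2294

SPT (increasing processing time): #137 #144 #123 #109 #130 #116 #102.
#137: finishes 3, weight 3, w·C = 9
#144: finishes 10, weight 14, w·C = 140
#123: finishes 19, weight 2, w·C = 38
#109: finishes 30, weight 12, w·C = 360
#130: finishes 45, weight 11, w·C = 495
#116: finishes 65, weight 10, w·C = 650
#102: finishes 86, weight 7, w·C = 602
Sum = 9+140+38+360+495+650+602 = 2294.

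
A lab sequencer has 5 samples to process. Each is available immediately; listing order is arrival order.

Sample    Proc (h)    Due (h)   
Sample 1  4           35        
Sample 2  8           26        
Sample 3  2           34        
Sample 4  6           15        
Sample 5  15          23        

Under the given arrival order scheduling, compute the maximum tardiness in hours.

12

FIFO (arrival order): Sample 1 Sample 2 Sample 3 Sample 4 Sample 5.
Sample 1: 0→4, due 35, tardiness 0
Sample 2: 4→12, due 26, tardiness 0
Sample 3: 12→14, due 34, tardiness 0
Sample 4: 14→20, due 15, tardiness 5
Sample 5: 20→35, due 23, tardiness 12
Maximum = 12.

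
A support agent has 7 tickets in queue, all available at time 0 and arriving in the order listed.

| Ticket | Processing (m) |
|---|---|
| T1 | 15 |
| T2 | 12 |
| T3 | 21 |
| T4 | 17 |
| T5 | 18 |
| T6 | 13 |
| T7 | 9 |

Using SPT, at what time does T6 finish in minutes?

SPT (increasing processing time): T7 T2 T6 T1 T4 T5 T3.
T7: 0→9
T2: 9→21
T6: 21→34

34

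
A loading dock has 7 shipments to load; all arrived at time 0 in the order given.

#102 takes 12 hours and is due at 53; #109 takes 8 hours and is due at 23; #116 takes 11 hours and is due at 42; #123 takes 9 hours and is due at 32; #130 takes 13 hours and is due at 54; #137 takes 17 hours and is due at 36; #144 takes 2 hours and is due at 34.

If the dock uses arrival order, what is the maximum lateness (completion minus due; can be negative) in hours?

FIFO (arrival order): #102 #109 #116 #123 #130 #137 #144.
#102: 0→12, due 53, lateness -41
#109: 12→20, due 23, lateness -3
#116: 20→31, due 42, lateness -11
#123: 31→40, due 32, lateness 8
#130: 40→53, due 54, lateness -1
#137: 53→70, due 36, lateness 34
#144: 70→72, due 34, lateness 38
Maximum = 38.

38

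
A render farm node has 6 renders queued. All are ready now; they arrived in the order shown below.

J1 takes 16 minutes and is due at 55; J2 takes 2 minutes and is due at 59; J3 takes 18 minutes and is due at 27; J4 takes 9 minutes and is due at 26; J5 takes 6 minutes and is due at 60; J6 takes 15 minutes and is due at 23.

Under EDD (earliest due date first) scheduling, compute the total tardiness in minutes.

EDD (increasing due date): J6 J4 J3 J1 J2 J5.
J6: 0→15, due 23, tardiness 0
J4: 15→24, due 26, tardiness 0
J3: 24→42, due 27, tardiness 15
J1: 42→58, due 55, tardiness 3
J2: 58→60, due 59, tardiness 1
J5: 60→66, due 60, tardiness 6
Sum = 0+0+15+3+1+6 = 25.

25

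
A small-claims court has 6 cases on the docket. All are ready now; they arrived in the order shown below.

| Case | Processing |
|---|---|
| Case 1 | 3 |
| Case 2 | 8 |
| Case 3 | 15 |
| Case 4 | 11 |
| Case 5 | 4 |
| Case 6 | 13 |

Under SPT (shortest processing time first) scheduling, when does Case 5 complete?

SPT (increasing processing time): Case 1 Case 5 Case 2 Case 4 Case 6 Case 3.
Case 1: 0→3
Case 5: 3→7

7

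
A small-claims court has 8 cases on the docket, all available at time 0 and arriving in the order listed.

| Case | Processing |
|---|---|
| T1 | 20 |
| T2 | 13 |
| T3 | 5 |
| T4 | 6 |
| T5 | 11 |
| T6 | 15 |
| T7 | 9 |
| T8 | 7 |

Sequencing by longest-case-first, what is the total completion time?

472

LPT (decreasing processing time): T1 T6 T2 T5 T7 T8 T4 T3.
T1: 0→20
T6: 20→35
T2: 35→48
T5: 48→59
T7: 59→68
T8: 68→75
T4: 75→81
T3: 81→86
Sum = 20+35+48+59+68+75+81+86 = 472.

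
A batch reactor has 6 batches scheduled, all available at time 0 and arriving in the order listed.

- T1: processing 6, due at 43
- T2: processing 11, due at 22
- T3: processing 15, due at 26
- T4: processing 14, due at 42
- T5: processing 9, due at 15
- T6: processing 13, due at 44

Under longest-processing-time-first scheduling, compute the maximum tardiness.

47

LPT (decreasing processing time): T3 T4 T6 T2 T5 T1.
T3: 0→15, due 26, tardiness 0
T4: 15→29, due 42, tardiness 0
T6: 29→42, due 44, tardiness 0
T2: 42→53, due 22, tardiness 31
T5: 53→62, due 15, tardiness 47
T1: 62→68, due 43, tardiness 25
Maximum = 47.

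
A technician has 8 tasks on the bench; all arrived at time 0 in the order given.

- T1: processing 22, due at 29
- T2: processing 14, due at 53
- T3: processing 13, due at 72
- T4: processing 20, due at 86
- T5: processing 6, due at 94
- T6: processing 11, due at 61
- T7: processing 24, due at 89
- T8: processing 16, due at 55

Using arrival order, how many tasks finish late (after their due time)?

FIFO (arrival order): T1 T2 T3 T4 T5 T6 T7 T8.
T1: 0→22, due 29, tardiness 0
T2: 22→36, due 53, tardiness 0
T3: 36→49, due 72, tardiness 0
T4: 49→69, due 86, tardiness 0
T5: 69→75, due 94, tardiness 0
T6: 75→86, due 61, tardiness 25
T7: 86→110, due 89, tardiness 21
T8: 110→126, due 55, tardiness 71
Late tasks: 3.

3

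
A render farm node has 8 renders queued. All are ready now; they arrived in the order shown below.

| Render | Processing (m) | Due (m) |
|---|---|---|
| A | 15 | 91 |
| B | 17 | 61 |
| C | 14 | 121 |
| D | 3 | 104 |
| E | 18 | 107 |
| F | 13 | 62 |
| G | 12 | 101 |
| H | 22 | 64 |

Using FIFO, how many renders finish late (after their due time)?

FIFO (arrival order): A B C D E F G H.
A: 0→15, due 91, tardiness 0
B: 15→32, due 61, tardiness 0
C: 32→46, due 121, tardiness 0
D: 46→49, due 104, tardiness 0
E: 49→67, due 107, tardiness 0
F: 67→80, due 62, tardiness 18
G: 80→92, due 101, tardiness 0
H: 92→114, due 64, tardiness 50
Late renders: 2.

2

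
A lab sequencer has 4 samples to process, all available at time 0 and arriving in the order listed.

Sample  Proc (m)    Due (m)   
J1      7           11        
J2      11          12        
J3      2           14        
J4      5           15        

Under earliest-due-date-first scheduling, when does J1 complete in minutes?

EDD (increasing due date): J1 J2 J3 J4.
J1: 0→7

7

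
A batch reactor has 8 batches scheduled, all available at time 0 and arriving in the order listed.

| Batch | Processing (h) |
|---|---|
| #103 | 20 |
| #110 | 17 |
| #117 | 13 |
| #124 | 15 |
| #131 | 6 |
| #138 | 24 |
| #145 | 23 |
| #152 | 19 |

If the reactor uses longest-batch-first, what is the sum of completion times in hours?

LPT (decreasing processing time): #138 #145 #103 #152 #110 #124 #117 #131.
#138: 0→24
#145: 24→47
#103: 47→67
#152: 67→86
#110: 86→103
#124: 103→118
#117: 118→131
#131: 131→137
Sum = 24+47+67+86+103+118+131+137 = 713.

713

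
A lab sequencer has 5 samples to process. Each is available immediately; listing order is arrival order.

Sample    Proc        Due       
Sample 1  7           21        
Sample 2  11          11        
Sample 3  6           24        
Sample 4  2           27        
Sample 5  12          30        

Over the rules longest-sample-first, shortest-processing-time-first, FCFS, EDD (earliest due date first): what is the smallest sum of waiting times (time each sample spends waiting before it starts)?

LPT (decreasing processing time): Sample 5 Sample 2 Sample 1 Sample 3 Sample 4.
Sample 5: waits 0, runs 0→12
Sample 2: waits 12, runs 12→23
Sample 1: waits 23, runs 23→30
Sample 3: waits 30, runs 30→36
Sample 4: waits 36, runs 36→38
Sum = 0+12+23+30+36 = 101.
SPT (increasing processing time): Sample 4 Sample 3 Sample 1 Sample 2 Sample 5.
Sample 4: waits 0, runs 0→2
Sample 3: waits 2, runs 2→8
Sample 1: waits 8, runs 8→15
Sample 2: waits 15, runs 15→26
Sample 5: waits 26, runs 26→38
Sum = 0+2+8+15+26 = 51.
FIFO (arrival order): Sample 1 Sample 2 Sample 3 Sample 4 Sample 5.
Sample 1: waits 0, runs 0→7
Sample 2: waits 7, runs 7→18
Sample 3: waits 18, runs 18→24
Sample 4: waits 24, runs 24→26
Sample 5: waits 26, runs 26→38
Sum = 0+7+18+24+26 = 75.
EDD (increasing due date): Sample 2 Sample 1 Sample 3 Sample 4 Sample 5.
Sample 2: waits 0, runs 0→11
Sample 1: waits 11, runs 11→18
Sample 3: waits 18, runs 18→24
Sample 4: waits 24, runs 24→26
Sample 5: waits 26, runs 26→38
Sum = 0+11+18+24+26 = 79.
LPT 101, SPT 51, FIFO 75, EDD 79 → minimum 51.

51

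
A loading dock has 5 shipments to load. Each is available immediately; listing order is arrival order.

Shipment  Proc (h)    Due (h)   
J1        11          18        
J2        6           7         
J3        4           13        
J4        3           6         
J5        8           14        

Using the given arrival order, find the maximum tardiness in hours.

FIFO (arrival order): J1 J2 J3 J4 J5.
J1: 0→11, due 18, tardiness 0
J2: 11→17, due 7, tardiness 10
J3: 17→21, due 13, tardiness 8
J4: 21→24, due 6, tardiness 18
J5: 24→32, due 14, tardiness 18
Maximum = 18.

18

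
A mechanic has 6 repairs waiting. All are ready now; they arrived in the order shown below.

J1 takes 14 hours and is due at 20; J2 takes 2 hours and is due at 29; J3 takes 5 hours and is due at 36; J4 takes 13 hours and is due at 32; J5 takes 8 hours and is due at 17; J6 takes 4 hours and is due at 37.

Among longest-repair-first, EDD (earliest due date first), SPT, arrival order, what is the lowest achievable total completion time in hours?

LPT (decreasing processing time): J1 J4 J5 J3 J6 J2.
J1: 0→14
J4: 14→27
J5: 27→35
J3: 35→40
J6: 40→44
J2: 44→46
Sum = 14+27+35+40+44+46 = 206.
EDD (increasing due date): J5 J1 J2 J4 J3 J6.
J5: 0→8
J1: 8→22
J2: 22→24
J4: 24→37
J3: 37→42
J6: 42→46
Sum = 8+22+24+37+42+46 = 179.
SPT (increasing processing time): J2 J6 J3 J5 J4 J1.
J2: 0→2
J6: 2→6
J3: 6→11
J5: 11→19
J4: 19→32
J1: 32→46
Sum = 2+6+11+19+32+46 = 116.
FIFO (arrival order): J1 J2 J3 J4 J5 J6.
J1: 0→14
J2: 14→16
J3: 16→21
J4: 21→34
J5: 34→42
J6: 42→46
Sum = 14+16+21+34+42+46 = 173.
LPT 206, EDD 179, SPT 116, FIFO 173 → minimum 116.

116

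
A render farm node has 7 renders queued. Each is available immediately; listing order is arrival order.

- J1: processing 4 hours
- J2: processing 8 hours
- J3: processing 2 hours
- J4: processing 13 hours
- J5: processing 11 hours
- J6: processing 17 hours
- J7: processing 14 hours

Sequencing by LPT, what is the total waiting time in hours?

277

LPT (decreasing processing time): J6 J7 J4 J5 J2 J1 J3.
J6: waits 0, runs 0→17
J7: waits 17, runs 17→31
J4: waits 31, runs 31→44
J5: waits 44, runs 44→55
J2: waits 55, runs 55→63
J1: waits 63, runs 63→67
J3: waits 67, runs 67→69
Sum = 0+17+31+44+55+63+67 = 277.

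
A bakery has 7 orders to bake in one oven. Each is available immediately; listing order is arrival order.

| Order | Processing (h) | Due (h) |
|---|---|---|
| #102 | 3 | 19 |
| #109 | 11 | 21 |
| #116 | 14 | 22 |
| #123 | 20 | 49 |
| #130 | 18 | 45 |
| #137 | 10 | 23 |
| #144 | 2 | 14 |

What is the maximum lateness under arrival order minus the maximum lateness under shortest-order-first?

FIFO (arrival order): #102 #109 #116 #123 #130 #137 #144.
#102: 0→3, due 19, lateness -16
#109: 3→14, due 21, lateness -7
#116: 14→28, due 22, lateness 6
#123: 28→48, due 49, lateness -1
#130: 48→66, due 45, lateness 21
#137: 66→76, due 23, lateness 53
#144: 76→78, due 14, lateness 64
Maximum = 64.
SPT (increasing processing time): #144 #102 #137 #109 #116 #130 #123.
#144: 0→2, due 14, lateness -12
#102: 2→5, due 19, lateness -14
#137: 5→15, due 23, lateness -8
#109: 15→26, due 21, lateness 5
#116: 26→40, due 22, lateness 18
#130: 40→58, due 45, lateness 13
#123: 58→78, due 49, lateness 29
Maximum = 29.
Difference = 64 − 29 = 35.

35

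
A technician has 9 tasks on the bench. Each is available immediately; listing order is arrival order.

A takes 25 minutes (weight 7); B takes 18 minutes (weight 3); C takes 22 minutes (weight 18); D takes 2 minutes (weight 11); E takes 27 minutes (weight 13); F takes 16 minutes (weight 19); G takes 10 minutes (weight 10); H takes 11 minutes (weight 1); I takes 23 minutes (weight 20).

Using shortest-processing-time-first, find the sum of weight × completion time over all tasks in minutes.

7430

SPT (increasing processing time): D G H F B C I A E.
D: finishes 2, weight 11, w·C = 22
G: finishes 12, weight 10, w·C = 120
H: finishes 23, weight 1, w·C = 23
F: finishes 39, weight 19, w·C = 741
B: finishes 57, weight 3, w·C = 171
C: finishes 79, weight 18, w·C = 1422
I: finishes 102, weight 20, w·C = 2040
A: finishes 127, weight 7, w·C = 889
E: finishes 154, weight 13, w·C = 2002
Sum = 22+120+23+741+171+1422+2040+889+2002 = 7430.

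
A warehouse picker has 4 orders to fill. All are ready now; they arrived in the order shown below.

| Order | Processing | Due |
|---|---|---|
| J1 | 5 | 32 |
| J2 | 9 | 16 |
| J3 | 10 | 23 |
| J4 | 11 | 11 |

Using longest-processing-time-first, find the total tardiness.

LPT (decreasing processing time): J4 J3 J2 J1.
J4: 0→11, due 11, tardiness 0
J3: 11→21, due 23, tardiness 0
J2: 21→30, due 16, tardiness 14
J1: 30→35, due 32, tardiness 3
Sum = 0+0+14+3 = 17.

17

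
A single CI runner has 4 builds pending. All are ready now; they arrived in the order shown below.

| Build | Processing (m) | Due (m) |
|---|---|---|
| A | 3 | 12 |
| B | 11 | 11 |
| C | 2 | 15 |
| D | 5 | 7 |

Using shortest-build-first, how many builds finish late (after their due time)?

SPT (increasing processing time): C A D B.
C: 0→2, due 15, tardiness 0
A: 2→5, due 12, tardiness 0
D: 5→10, due 7, tardiness 3
B: 10→21, due 11, tardiness 10
Late builds: 2.

2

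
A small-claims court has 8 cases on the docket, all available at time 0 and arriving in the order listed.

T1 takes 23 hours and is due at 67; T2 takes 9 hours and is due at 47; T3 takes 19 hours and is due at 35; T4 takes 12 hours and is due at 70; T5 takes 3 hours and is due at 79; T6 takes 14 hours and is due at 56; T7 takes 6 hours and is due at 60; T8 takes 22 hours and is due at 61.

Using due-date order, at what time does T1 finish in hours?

EDD (increasing due date): T3 T2 T6 T7 T8 T1 T4 T5.
T3: 0→19
T2: 19→28
T6: 28→42
T7: 42→48
T8: 48→70
T1: 70→93

93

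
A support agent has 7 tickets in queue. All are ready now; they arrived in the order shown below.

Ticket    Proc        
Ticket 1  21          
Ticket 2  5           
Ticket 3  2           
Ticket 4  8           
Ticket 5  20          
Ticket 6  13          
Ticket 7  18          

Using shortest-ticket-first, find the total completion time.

251

SPT (increasing processing time): Ticket 3 Ticket 2 Ticket 4 Ticket 6 Ticket 7 Ticket 5 Ticket 1.
Ticket 3: 0→2
Ticket 2: 2→7
Ticket 4: 7→15
Ticket 6: 15→28
Ticket 7: 28→46
Ticket 5: 46→66
Ticket 1: 66→87
Sum = 2+7+15+28+46+66+87 = 251.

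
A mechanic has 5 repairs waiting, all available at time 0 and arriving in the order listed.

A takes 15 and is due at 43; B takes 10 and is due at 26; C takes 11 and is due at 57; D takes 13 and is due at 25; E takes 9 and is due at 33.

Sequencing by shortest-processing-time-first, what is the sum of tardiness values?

SPT (increasing processing time): E B C D A.
E: 0→9, due 33, tardiness 0
B: 9→19, due 26, tardiness 0
C: 19→30, due 57, tardiness 0
D: 30→43, due 25, tardiness 18
A: 43→58, due 43, tardiness 15
Sum = 0+0+0+18+15 = 33.

33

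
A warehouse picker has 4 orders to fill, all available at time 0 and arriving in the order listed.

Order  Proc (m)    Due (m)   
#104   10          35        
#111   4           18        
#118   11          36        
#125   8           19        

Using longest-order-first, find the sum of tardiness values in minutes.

LPT (decreasing processing time): #118 #104 #125 #111.
#118: 0→11, due 36, tardiness 0
#104: 11→21, due 35, tardiness 0
#125: 21→29, due 19, tardiness 10
#111: 29→33, due 18, tardiness 15
Sum = 0+0+10+15 = 25.

25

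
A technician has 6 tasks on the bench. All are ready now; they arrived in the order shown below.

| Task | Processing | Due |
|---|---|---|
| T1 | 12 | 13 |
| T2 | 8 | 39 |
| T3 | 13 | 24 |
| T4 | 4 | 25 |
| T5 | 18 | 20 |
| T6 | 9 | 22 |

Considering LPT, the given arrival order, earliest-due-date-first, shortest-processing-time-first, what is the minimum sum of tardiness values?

86

LPT (decreasing processing time): T5 T3 T1 T6 T2 T4.
T5: 0→18, due 20, tardiness 0
T3: 18→31, due 24, tardiness 7
T1: 31→43, due 13, tardiness 30
T6: 43→52, due 22, tardiness 30
T2: 52→60, due 39, tardiness 21
T4: 60→64, due 25, tardiness 39
Sum = 0+7+30+30+21+39 = 127.
FIFO (arrival order): T1 T2 T3 T4 T5 T6.
T1: 0→12, due 13, tardiness 0
T2: 12→20, due 39, tardiness 0
T3: 20→33, due 24, tardiness 9
T4: 33→37, due 25, tardiness 12
T5: 37→55, due 20, tardiness 35
T6: 55→64, due 22, tardiness 42
Sum = 0+0+9+12+35+42 = 98.
EDD (increasing due date): T1 T5 T6 T3 T4 T2.
T1: 0→12, due 13, tardiness 0
T5: 12→30, due 20, tardiness 10
T6: 30→39, due 22, tardiness 17
T3: 39→52, due 24, tardiness 28
T4: 52→56, due 25, tardiness 31
T2: 56→64, due 39, tardiness 25
Sum = 0+10+17+28+31+25 = 111.
SPT (increasing processing time): T4 T2 T6 T1 T3 T5.
T4: 0→4, due 25, tardiness 0
T2: 4→12, due 39, tardiness 0
T6: 12→21, due 22, tardiness 0
T1: 21→33, due 13, tardiness 20
T3: 33→46, due 24, tardiness 22
T5: 46→64, due 20, tardiness 44
Sum = 0+0+0+20+22+44 = 86.
LPT 127, FIFO 98, EDD 111, SPT 86 → minimum 86.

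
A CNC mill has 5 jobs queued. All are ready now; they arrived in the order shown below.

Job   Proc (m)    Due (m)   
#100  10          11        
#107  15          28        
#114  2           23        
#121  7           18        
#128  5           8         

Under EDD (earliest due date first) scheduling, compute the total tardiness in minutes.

EDD (increasing due date): #128 #100 #121 #114 #107.
#128: 0→5, due 8, tardiness 0
#100: 5→15, due 11, tardiness 4
#121: 15→22, due 18, tardiness 4
#114: 22→24, due 23, tardiness 1
#107: 24→39, due 28, tardiness 11
Sum = 0+4+4+1+11 = 20.

20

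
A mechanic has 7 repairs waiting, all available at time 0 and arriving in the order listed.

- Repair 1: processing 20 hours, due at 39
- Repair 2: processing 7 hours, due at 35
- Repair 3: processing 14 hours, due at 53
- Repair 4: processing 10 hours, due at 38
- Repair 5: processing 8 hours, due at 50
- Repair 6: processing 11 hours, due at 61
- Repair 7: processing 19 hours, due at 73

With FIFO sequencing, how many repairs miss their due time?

FIFO (arrival order): Repair 1 Repair 2 Repair 3 Repair 4 Repair 5 Repair 6 Repair 7.
Repair 1: 0→20, due 39, tardiness 0
Repair 2: 20→27, due 35, tardiness 0
Repair 3: 27→41, due 53, tardiness 0
Repair 4: 41→51, due 38, tardiness 13
Repair 5: 51→59, due 50, tardiness 9
Repair 6: 59→70, due 61, tardiness 9
Repair 7: 70→89, due 73, tardiness 16
Late repairs: 4.

4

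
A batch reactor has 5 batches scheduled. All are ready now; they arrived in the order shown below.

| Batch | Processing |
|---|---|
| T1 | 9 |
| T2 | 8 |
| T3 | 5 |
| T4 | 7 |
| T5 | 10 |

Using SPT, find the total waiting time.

SPT (increasing processing time): T3 T4 T2 T1 T5.
T3: waits 0, runs 0→5
T4: waits 5, runs 5→12
T2: waits 12, runs 12→20
T1: waits 20, runs 20→29
T5: waits 29, runs 29→39
Sum = 0+5+12+20+29 = 66.

66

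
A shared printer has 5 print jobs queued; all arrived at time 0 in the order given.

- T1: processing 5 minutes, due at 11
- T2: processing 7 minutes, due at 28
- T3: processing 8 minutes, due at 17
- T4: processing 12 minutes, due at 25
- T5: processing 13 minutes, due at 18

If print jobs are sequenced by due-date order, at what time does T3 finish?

13

EDD (increasing due date): T1 T3 T5 T4 T2.
T1: 0→5
T3: 5→13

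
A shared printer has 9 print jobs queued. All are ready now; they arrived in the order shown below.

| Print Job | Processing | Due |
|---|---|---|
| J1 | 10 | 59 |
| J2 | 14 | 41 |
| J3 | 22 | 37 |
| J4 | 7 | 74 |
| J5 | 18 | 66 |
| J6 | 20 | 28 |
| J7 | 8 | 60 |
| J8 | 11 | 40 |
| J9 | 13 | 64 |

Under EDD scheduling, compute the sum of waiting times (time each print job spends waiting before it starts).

558

EDD (increasing due date): J6 J3 J8 J2 J1 J7 J9 J5 J4.
J6: waits 0, runs 0→20
J3: waits 20, runs 20→42
J8: waits 42, runs 42→53
J2: waits 53, runs 53→67
J1: waits 67, runs 67→77
J7: waits 77, runs 77→85
J9: waits 85, runs 85→98
J5: waits 98, runs 98→116
J4: waits 116, runs 116→123
Sum = 0+20+42+53+67+77+85+98+116 = 558.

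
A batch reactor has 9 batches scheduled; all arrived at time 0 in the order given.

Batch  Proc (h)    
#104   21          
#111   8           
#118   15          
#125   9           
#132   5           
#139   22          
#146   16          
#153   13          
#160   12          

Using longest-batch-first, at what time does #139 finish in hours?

22

LPT (decreasing processing time): #139 #104 #146 #118 #153 #160 #125 #111 #132.
#139: 0→22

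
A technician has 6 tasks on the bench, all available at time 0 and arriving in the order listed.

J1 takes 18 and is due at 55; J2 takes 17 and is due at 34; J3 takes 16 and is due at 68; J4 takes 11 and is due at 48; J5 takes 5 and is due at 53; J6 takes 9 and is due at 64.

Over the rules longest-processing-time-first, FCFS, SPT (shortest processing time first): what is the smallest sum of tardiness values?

41

LPT (decreasing processing time): J1 J2 J3 J4 J6 J5.
J1: 0→18, due 55, tardiness 0
J2: 18→35, due 34, tardiness 1
J3: 35→51, due 68, tardiness 0
J4: 51→62, due 48, tardiness 14
J6: 62→71, due 64, tardiness 7
J5: 71→76, due 53, tardiness 23
Sum = 0+1+0+14+7+23 = 45.
FIFO (arrival order): J1 J2 J3 J4 J5 J6.
J1: 0→18, due 55, tardiness 0
J2: 18→35, due 34, tardiness 1
J3: 35→51, due 68, tardiness 0
J4: 51→62, due 48, tardiness 14
J5: 62→67, due 53, tardiness 14
J6: 67→76, due 64, tardiness 12
Sum = 0+1+0+14+14+12 = 41.
SPT (increasing processing time): J5 J6 J4 J3 J2 J1.
J5: 0→5, due 53, tardiness 0
J6: 5→14, due 64, tardiness 0
J4: 14→25, due 48, tardiness 0
J3: 25→41, due 68, tardiness 0
J2: 41→58, due 34, tardiness 24
J1: 58→76, due 55, tardiness 21
Sum = 0+0+0+0+24+21 = 45.
LPT 45, FIFO 41, SPT 45 → minimum 41.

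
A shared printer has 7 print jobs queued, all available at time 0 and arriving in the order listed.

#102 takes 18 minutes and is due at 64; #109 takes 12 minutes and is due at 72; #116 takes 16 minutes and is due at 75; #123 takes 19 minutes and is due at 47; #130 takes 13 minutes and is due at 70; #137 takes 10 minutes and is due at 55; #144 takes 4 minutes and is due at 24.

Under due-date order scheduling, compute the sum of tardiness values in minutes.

EDD (increasing due date): #144 #123 #137 #102 #130 #109 #116.
#144: 0→4, due 24, tardiness 0
#123: 4→23, due 47, tardiness 0
#137: 23→33, due 55, tardiness 0
#102: 33→51, due 64, tardiness 0
#130: 51→64, due 70, tardiness 0
#109: 64→76, due 72, tardiness 4
#116: 76→92, due 75, tardiness 17
Sum = 0+0+0+0+0+4+17 = 21.

21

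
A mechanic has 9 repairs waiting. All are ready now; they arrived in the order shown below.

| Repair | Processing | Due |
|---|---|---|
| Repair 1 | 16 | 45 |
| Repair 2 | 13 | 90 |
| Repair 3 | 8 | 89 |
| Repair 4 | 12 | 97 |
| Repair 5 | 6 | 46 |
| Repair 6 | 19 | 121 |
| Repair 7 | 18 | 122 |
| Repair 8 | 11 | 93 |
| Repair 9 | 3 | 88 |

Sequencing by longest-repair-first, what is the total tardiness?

91

LPT (decreasing processing time): Repair 6 Repair 7 Repair 1 Repair 2 Repair 4 Repair 8 Repair 3 Repair 5 Repair 9.
Repair 6: 0→19, due 121, tardiness 0
Repair 7: 19→37, due 122, tardiness 0
Repair 1: 37→53, due 45, tardiness 8
Repair 2: 53→66, due 90, tardiness 0
Repair 4: 66→78, due 97, tardiness 0
Repair 8: 78→89, due 93, tardiness 0
Repair 3: 89→97, due 89, tardiness 8
Repair 5: 97→103, due 46, tardiness 57
Repair 9: 103→106, due 88, tardiness 18
Sum = 0+0+8+0+0+0+8+57+18 = 91.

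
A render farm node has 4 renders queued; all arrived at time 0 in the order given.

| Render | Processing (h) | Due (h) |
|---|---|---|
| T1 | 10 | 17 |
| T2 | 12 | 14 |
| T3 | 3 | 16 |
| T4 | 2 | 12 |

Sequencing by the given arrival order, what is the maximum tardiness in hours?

15

FIFO (arrival order): T1 T2 T3 T4.
T1: 0→10, due 17, tardiness 0
T2: 10→22, due 14, tardiness 8
T3: 22→25, due 16, tardiness 9
T4: 25→27, due 12, tardiness 15
Maximum = 15.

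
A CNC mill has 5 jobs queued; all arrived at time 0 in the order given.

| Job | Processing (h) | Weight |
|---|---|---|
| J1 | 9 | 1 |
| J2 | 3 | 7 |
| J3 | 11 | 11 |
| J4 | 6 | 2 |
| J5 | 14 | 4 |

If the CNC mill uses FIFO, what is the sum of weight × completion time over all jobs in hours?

FIFO (arrival order): J1 J2 J3 J4 J5.
J1: finishes 9, weight 1, w·C = 9
J2: finishes 12, weight 7, w·C = 84
J3: finishes 23, weight 11, w·C = 253
J4: finishes 29, weight 2, w·C = 58
J5: finishes 43, weight 4, w·C = 172
Sum = 9+84+253+58+172 = 576.

576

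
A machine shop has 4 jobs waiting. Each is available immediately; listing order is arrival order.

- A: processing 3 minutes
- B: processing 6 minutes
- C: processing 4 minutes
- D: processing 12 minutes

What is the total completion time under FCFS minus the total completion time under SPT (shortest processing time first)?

FIFO (arrival order): A B C D.
A: 0→3
B: 3→9
C: 9→13
D: 13→25
Sum = 3+9+13+25 = 50.
SPT (increasing processing time): A C B D.
A: 0→3
C: 3→7
B: 7→13
D: 13→25
Sum = 3+7+13+25 = 48.
Difference = 50 − 48 = 2.

2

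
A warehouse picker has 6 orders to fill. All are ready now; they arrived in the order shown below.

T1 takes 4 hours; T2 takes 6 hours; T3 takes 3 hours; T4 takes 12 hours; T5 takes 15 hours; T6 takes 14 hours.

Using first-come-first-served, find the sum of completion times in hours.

FIFO (arrival order): T1 T2 T3 T4 T5 T6.
T1: 0→4
T2: 4→10
T3: 10→13
T4: 13→25
T5: 25→40
T6: 40→54
Sum = 4+10+13+25+40+54 = 146.

146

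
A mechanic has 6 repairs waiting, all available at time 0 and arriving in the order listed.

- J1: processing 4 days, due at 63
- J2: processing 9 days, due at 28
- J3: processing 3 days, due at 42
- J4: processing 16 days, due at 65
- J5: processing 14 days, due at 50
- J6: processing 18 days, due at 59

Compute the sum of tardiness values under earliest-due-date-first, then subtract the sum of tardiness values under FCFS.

EDD (increasing due date): J2 J3 J5 J6 J1 J4.
J2: 0→9, due 28, tardiness 0
J3: 9→12, due 42, tardiness 0
J5: 12→26, due 50, tardiness 0
J6: 26→44, due 59, tardiness 0
J1: 44→48, due 63, tardiness 0
J4: 48→64, due 65, tardiness 0
Sum = 0+0+0+0+0+0 = 0.
FIFO (arrival order): J1 J2 J3 J4 J5 J6.
J1: 0→4, due 63, tardiness 0
J2: 4→13, due 28, tardiness 0
J3: 13→16, due 42, tardiness 0
J4: 16→32, due 65, tardiness 0
J5: 32→46, due 50, tardiness 0
J6: 46→64, due 59, tardiness 5
Sum = 0+0+0+0+0+5 = 5.
Difference = 0 − 5 = -5.

-5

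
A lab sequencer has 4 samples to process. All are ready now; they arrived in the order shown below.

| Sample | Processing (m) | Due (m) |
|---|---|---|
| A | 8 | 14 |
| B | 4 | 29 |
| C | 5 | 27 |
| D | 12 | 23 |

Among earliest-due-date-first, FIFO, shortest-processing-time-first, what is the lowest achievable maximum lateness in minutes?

0

EDD (increasing due date): A D C B.
A: 0→8, due 14, lateness -6
D: 8→20, due 23, lateness -3
C: 20→25, due 27, lateness -2
B: 25→29, due 29, lateness 0
Maximum = 0.
FIFO (arrival order): A B C D.
A: 0→8, due 14, lateness -6
B: 8→12, due 29, lateness -17
C: 12→17, due 27, lateness -10
D: 17→29, due 23, lateness 6
Maximum = 6.
SPT (increasing processing time): B C A D.
B: 0→4, due 29, lateness -25
C: 4→9, due 27, lateness -18
A: 9→17, due 14, lateness 3
D: 17→29, due 23, lateness 6
Maximum = 6.
EDD 0, FIFO 6, SPT 6 → minimum 0.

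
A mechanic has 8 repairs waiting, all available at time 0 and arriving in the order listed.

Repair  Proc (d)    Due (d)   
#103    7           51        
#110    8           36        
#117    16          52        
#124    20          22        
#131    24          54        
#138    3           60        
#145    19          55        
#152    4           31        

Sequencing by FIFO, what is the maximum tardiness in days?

70

FIFO (arrival order): #103 #110 #117 #124 #131 #138 #145 #152.
#103: 0→7, due 51, tardiness 0
#110: 7→15, due 36, tardiness 0
#117: 15→31, due 52, tardiness 0
#124: 31→51, due 22, tardiness 29
#131: 51→75, due 54, tardiness 21
#138: 75→78, due 60, tardiness 18
#145: 78→97, due 55, tardiness 42
#152: 97→101, due 31, tardiness 70
Maximum = 70.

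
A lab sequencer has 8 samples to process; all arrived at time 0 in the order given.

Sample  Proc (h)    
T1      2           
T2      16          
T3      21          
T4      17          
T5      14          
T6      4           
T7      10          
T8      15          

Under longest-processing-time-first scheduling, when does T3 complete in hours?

LPT (decreasing processing time): T3 T4 T2 T8 T5 T7 T6 T1.
T3: 0→21

21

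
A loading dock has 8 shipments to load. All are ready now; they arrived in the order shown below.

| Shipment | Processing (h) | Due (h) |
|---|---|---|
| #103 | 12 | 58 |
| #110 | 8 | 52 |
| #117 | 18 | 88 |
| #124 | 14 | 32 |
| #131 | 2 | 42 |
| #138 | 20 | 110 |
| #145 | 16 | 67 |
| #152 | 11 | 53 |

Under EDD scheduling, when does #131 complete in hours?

EDD (increasing due date): #124 #131 #110 #152 #103 #145 #117 #138.
#124: 0→14
#131: 14→16

16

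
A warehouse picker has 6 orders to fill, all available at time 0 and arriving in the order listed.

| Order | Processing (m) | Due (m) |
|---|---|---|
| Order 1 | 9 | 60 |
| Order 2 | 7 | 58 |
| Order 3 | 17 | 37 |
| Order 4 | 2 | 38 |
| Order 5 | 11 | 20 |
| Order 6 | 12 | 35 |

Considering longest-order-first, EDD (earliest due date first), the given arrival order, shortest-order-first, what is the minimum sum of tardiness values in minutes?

LPT (decreasing processing time): Order 3 Order 6 Order 5 Order 1 Order 2 Order 4.
Order 3: 0→17, due 37, tardiness 0
Order 6: 17→29, due 35, tardiness 0
Order 5: 29→40, due 20, tardiness 20
Order 1: 40→49, due 60, tardiness 0
Order 2: 49→56, due 58, tardiness 0
Order 4: 56→58, due 38, tardiness 20
Sum = 0+0+20+0+0+20 = 40.
EDD (increasing due date): Order 5 Order 6 Order 3 Order 4 Order 2 Order 1.
Order 5: 0→11, due 20, tardiness 0
Order 6: 11→23, due 35, tardiness 0
Order 3: 23→40, due 37, tardiness 3
Order 4: 40→42, due 38, tardiness 4
Order 2: 42→49, due 58, tardiness 0
Order 1: 49→58, due 60, tardiness 0
Sum = 0+0+3+4+0+0 = 7.
FIFO (arrival order): Order 1 Order 2 Order 3 Order 4 Order 5 Order 6.
Order 1: 0→9, due 60, tardiness 0
Order 2: 9→16, due 58, tardiness 0
Order 3: 16→33, due 37, tardiness 0
Order 4: 33→35, due 38, tardiness 0
Order 5: 35→46, due 20, tardiness 26
Order 6: 46→58, due 35, tardiness 23
Sum = 0+0+0+0+26+23 = 49.
SPT (increasing processing time): Order 4 Order 2 Order 1 Order 5 Order 6 Order 3.
Order 4: 0→2, due 38, tardiness 0
Order 2: 2→9, due 58, tardiness 0
Order 1: 9→18, due 60, tardiness 0
Order 5: 18→29, due 20, tardiness 9
Order 6: 29→41, due 35, tardiness 6
Order 3: 41→58, due 37, tardiness 21
Sum = 0+0+0+9+6+21 = 36.
LPT 40, EDD 7, FIFO 49, SPT 36 → minimum 7.

7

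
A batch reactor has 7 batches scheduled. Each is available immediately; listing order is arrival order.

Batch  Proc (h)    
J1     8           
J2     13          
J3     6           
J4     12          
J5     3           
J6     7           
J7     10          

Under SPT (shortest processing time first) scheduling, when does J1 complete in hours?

SPT (increasing processing time): J5 J3 J6 J1 J7 J4 J2.
J5: 0→3
J3: 3→9
J6: 9→16
J1: 16→24

24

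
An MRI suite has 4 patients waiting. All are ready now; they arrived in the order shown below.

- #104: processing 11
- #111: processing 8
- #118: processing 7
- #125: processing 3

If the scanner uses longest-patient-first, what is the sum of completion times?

85

LPT (decreasing processing time): #104 #111 #118 #125.
#104: 0→11
#111: 11→19
#118: 19→26
#125: 26→29
Sum = 11+19+26+29 = 85.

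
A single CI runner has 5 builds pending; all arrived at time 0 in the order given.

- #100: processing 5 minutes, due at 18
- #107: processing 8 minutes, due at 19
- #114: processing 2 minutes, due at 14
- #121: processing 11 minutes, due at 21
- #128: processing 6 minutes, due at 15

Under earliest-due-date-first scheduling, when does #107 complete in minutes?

EDD (increasing due date): #114 #128 #100 #107 #121.
#114: 0→2
#128: 2→8
#100: 8→13
#107: 13→21

21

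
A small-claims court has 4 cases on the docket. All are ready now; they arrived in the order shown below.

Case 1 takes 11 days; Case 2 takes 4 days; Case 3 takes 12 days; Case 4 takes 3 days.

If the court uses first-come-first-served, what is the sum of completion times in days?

83

FIFO (arrival order): Case 1 Case 2 Case 3 Case 4.
Case 1: 0→11
Case 2: 11→15
Case 3: 15→27
Case 4: 27→30
Sum = 11+15+27+30 = 83.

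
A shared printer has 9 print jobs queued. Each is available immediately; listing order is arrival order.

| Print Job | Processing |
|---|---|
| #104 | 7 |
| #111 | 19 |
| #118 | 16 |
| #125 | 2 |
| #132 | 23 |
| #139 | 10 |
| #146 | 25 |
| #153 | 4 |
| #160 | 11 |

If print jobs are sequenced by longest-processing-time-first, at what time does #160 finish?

LPT (decreasing processing time): #146 #132 #111 #118 #160 #139 #104 #153 #125.
#146: 0→25
#132: 25→48
#111: 48→67
#118: 67→83
#160: 83→94

94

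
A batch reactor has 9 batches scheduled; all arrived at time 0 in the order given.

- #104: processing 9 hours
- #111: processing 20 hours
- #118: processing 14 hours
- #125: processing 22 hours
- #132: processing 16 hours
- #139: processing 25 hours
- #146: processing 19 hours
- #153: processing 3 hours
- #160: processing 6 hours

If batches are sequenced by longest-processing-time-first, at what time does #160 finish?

131

LPT (decreasing processing time): #139 #125 #111 #146 #132 #118 #104 #160 #153.
#139: 0→25
#125: 25→47
#111: 47→67
#146: 67→86
#132: 86→102
#118: 102→116
#104: 116→125
#160: 125→131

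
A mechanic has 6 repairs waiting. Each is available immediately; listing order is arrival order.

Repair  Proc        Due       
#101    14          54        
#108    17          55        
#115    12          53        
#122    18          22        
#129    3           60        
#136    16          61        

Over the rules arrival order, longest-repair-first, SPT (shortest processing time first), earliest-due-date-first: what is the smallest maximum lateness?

FIFO (arrival order): #101 #108 #115 #122 #129 #136.
#101: 0→14, due 54, lateness -40
#108: 14→31, due 55, lateness -24
#115: 31→43, due 53, lateness -10
#122: 43→61, due 22, lateness 39
#129: 61→64, due 60, lateness 4
#136: 64→80, due 61, lateness 19
Maximum = 39.
LPT (decreasing processing time): #122 #108 #136 #101 #115 #129.
#122: 0→18, due 22, lateness -4
#108: 18→35, due 55, lateness -20
#136: 35→51, due 61, lateness -10
#101: 51→65, due 54, lateness 11
#115: 65→77, due 53, lateness 24
#129: 77→80, due 60, lateness 20
Maximum = 24.
SPT (increasing processing time): #129 #115 #101 #136 #108 #122.
#129: 0→3, due 60, lateness -57
#115: 3→15, due 53, lateness -38
#101: 15→29, due 54, lateness -25
#136: 29→45, due 61, lateness -16
#108: 45→62, due 55, lateness 7
#122: 62→80, due 22, lateness 58
Maximum = 58.
EDD (increasing due date): #122 #115 #101 #108 #129 #136.
#122: 0→18, due 22, lateness -4
#115: 18→30, due 53, lateness -23
#101: 30→44, due 54, lateness -10
#108: 44→61, due 55, lateness 6
#129: 61→64, due 60, lateness 4
#136: 64→80, due 61, lateness 19
Maximum = 19.
FIFO 39, LPT 24, SPT 58, EDD 19 → minimum 19.

19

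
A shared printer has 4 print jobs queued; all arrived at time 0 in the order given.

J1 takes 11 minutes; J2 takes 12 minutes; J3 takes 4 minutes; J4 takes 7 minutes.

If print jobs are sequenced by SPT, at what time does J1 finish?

SPT (increasing processing time): J3 J4 J1 J2.
J3: 0→4
J4: 4→11
J1: 11→22

22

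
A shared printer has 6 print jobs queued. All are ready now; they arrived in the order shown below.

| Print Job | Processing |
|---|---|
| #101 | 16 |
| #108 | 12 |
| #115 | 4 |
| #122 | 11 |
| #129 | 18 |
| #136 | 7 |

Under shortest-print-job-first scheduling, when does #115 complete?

SPT (increasing processing time): #115 #136 #122 #108 #101 #129.
#115: 0→4

4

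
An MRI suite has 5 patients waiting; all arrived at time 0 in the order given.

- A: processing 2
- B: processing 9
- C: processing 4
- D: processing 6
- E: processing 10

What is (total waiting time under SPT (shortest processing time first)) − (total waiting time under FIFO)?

-8

SPT (increasing processing time): A C D B E.
A: waits 0, runs 0→2
C: waits 2, runs 2→6
D: waits 6, runs 6→12
B: waits 12, runs 12→21
E: waits 21, runs 21→31
Sum = 0+2+6+12+21 = 41.
FIFO (arrival order): A B C D E.
A: waits 0, runs 0→2
B: waits 2, runs 2→11
C: waits 11, runs 11→15
D: waits 15, runs 15→21
E: waits 21, runs 21→31
Sum = 0+2+11+15+21 = 49.
Difference = 41 − 49 = -8.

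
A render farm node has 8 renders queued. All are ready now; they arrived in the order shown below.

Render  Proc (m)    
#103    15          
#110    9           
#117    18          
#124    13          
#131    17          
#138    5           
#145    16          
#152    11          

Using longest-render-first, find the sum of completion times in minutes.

LPT (decreasing processing time): #117 #131 #145 #103 #124 #152 #110 #138.
#117: 0→18
#131: 18→35
#145: 35→51
#103: 51→66
#124: 66→79
#152: 79→90
#110: 90→99
#138: 99→104
Sum = 18+35+51+66+79+90+99+104 = 542.

542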